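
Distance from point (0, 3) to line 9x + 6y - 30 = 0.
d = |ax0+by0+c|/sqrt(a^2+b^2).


|9*0 + 6*3 - 30| = |-12| = 12
sqrt(81 + 36) = sqrt(117) = 10.8167
d = 12/sqrt(117) = 1.1094

1.1094


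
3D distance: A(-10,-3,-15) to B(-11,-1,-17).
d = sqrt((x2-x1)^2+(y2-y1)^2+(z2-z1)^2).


dx=-1, dy=2, dz=-2
d = sqrt(1+4+4) = sqrt(9) = 3.0000

3.0000


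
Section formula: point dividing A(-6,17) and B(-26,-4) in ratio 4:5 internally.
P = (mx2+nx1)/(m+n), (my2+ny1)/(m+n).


Px = (4*(-26) + 5*(-6))/9 = -134/9 = -14.8889
Py = (4*(-4) + 5*17)/9 = 69/9 = 7.6667

P = (-14.8889, 7.6667)


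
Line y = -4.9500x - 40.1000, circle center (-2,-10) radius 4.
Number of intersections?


Substitute y = -4.9500x - 40.1000: (x+ 2)^2 + (-4.9500x- 40.1000+ 10)^2 = 16
Expand to Ax^2 + Bx + C = 0, where b-k = -30.1
A = 1+m^2 = 25.5025
B = 2(m(b-k) - h) = 2(-4.9500*(-30.1) + 2) = 301.99
C = h^2 + (b-k)^2 - r^2 = 4 + 906.01 - 16 = 894.01
disc = B^2-4AC = 91197.9601 - 91197.9601 = 0
disc = 0

1 intersection point (tangent)


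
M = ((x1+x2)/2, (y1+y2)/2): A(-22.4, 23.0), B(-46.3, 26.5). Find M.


Mx = (-22.4 - 46.3)/2 = -68.7/2 = -34.3500
My = (23.0 + 26.5)/2 = 49.5/2 = 24.7500

(-34.3500, 24.7500)


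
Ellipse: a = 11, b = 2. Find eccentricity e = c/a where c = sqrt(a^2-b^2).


c = sqrt(121-4) = sqrt(117) = 10.8167
e = c/a = sqrt(117)/11 = 0.9833

e = 0.9833


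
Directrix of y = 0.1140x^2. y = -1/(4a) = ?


a = 0.1140
1/(4a) = 2.1930
directrix: y = -2.1930 = -2.1930

y = -2.1930


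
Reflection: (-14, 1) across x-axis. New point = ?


Reflection rule for x-axis: (x, -y)
(-14, 1) -> (-14, -1)

(-14, -1)


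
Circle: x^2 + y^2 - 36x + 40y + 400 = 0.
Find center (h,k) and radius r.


h = -D/2 = 36/2 = 18
k = -E/2 = -40/2 = -20
r^2 = h^2 + k^2 - F = 324 + 400 - 400 = 324
r = 18

Center (18, -20), radius = 18


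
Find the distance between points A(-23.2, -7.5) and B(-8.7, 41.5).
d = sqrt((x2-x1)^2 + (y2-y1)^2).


dx = -8.7 + 23.2 = 14.5
dy = 41.5 + 7.5 = 49.0
d = sqrt(210.25 + 2401.0) = sqrt(2611.25) = 51.1004

51.1004


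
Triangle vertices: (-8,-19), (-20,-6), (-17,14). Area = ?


-8*(-6-14) = 160
-20*(14+ 19) = -660
-17*(-19+ 6) = 221
sum = -279
Area = |-279|/2 = 139.5000

139.5000 sq units


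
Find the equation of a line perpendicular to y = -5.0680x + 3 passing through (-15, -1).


Perpendicular slope = -1/m1 = -1/(-5.0680) = 0.1973
b2 = y0 - m2*x0 = -1 - 15/(-5.0680) = -1 + 2.9597 = 1.9597

y = 0.1973x + 1.9597


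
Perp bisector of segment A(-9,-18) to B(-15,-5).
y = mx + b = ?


Midpoint = (-12, -11.5)
Slope of AB = dy/dx = 13/(-6) = -2.1667
Perp slope = -dx/dy = 6/13 = 0.4615
b = My - (perp slope)*Mx = -11.5 + (-6*(-12))/13 = -11.5 + 5.5385 = -5.9615

y = 0.4615x - 5.9615


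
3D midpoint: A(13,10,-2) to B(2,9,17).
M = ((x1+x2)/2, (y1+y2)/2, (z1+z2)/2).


Mx = (13+2)/2 = 7.5000
My = (10+9)/2 = 9.5000
Mz = (-2+17)/2 = 7.5000

M = (7.5000, 9.5000, 7.5000)


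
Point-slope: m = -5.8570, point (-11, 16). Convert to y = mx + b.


y - 16 = -5.8570(x + 11)
y = -5.8570x + 16 + 5.8570*(-11)
y = -5.8570x - 48.4270

y = -5.8570x - 48.4270


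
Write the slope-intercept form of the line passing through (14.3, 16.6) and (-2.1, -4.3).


m = (-20.9)/(-16.4) = 1.2744
b = y1 - m*x1 = 16.6 - (-20.9*14.3)/(-16.4) = 16.6 - 18.2238 = -1.6238

y = 1.2744x - 1.6238


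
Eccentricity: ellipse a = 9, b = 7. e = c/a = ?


c = sqrt(81-49) = sqrt(32) = 5.6569
e = c/a = sqrt(32)/9 = 0.6285

e = 0.6285


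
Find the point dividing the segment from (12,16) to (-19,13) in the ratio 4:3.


Px = (4*(-19) + 3*12)/7 = -40/7 = -5.7143
Py = (4*13 + 3*16)/7 = 100/7 = 14.2857

P = (-5.7143, 14.2857)


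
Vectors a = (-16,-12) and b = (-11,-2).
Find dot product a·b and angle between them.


a·b = -16*(-11) - 12*(-2) = 176 + 24 = 200
|a| = sqrt(256+144) = 20.0000
|b| = sqrt(121+4) = 11.1803
cos(theta) = 200/(sqrt(400)*sqrt(125)) = 200/sqrt(50000) = 0.894427
theta = arccos(200/sqrt(50000)) = 26.5651 degrees

a·b = 200, theta = 26.5651 deg


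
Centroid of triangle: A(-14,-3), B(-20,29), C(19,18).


Gx = (-14- 20+19)/3 = -15/3 = -5.0000
Gy = (-3+29+18)/3 = 44/3 = 14.6667

G = (-5.0000, 14.6667)


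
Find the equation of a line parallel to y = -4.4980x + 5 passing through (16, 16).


Parallel lines have equal slopes.
m2 = -4.4980
b2 = 16 + 4.4980*16 = 87.9680

y = -4.4980x + 87.9680


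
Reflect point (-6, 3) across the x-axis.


Reflection rule for x-axis: (x, -y)
(-6, 3) -> (-6, -3)

(-6, -3)


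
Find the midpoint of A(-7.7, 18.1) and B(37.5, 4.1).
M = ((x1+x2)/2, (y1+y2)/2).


Mx = (-7.7 + 37.5)/2 = 29.8/2 = 14.9000
My = (18.1 + 4.1)/2 = 22.2/2 = 11.1000

(14.9000, 11.1000)


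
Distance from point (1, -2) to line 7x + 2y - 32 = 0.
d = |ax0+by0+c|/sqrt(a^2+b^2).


|7*1 + 2*(-2) - 32| = |-29| = 29
sqrt(49 + 4) = sqrt(53) = 7.2801
d = 29/sqrt(53) = 3.9835

3.9835


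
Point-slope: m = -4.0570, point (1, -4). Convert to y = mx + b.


y + 4 = -4.0570(x - 1)
y = -4.0570x - 4 + 4.0570*1
y = -4.0570x + 0.0570

y = -4.0570x + 0.0570


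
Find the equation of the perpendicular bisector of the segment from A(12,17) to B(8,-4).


Midpoint = (10, 6.5)
Slope of AB = dy/dx = -21/(-4) = 5.2500
Perp slope = -dx/dy = -4/21 = -0.1905
b = My - (perp slope)*Mx = 6.5 + (-4*10)/(-21) = 6.5 + 1.9048 = 8.4048

y = -0.1905x + 8.4048


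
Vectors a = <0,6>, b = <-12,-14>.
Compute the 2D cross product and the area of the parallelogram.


cross = 0*(-14) - 6*(-12) = 0 + 72 = 72
Parallelogram area = |72| = 72

cross = 72, parallelogram area = 72


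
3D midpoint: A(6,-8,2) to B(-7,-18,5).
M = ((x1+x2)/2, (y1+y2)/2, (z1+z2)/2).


Mx = (6- 7)/2 = -0.5000
My = (-8- 18)/2 = -13.0000
Mz = (2+5)/2 = 3.5000

M = (-0.5000, -13.0000, 3.5000)


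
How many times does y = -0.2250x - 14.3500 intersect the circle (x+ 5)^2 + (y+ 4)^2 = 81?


Substitute y = -0.2250x - 14.3500: (x+ 5)^2 + (-0.2250x- 14.3500+ 4)^2 = 81
Expand to Ax^2 + Bx + C = 0, where b-k = -10.35
A = 1+m^2 = 1.050625
B = 2(m(b-k) - h) = 2(-0.2250*(-10.35) + 5) = 14.6575
C = h^2 + (b-k)^2 - r^2 = 25 + 107.1225 - 81 = 51.1225
disc = B^2-4AC = 214.8423 - 214.8423 = 0
disc = 0

1 intersection point (tangent)


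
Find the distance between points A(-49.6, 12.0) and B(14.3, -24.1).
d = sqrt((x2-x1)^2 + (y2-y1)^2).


dx = 14.3 + 49.6 = 63.9
dy = -24.1 - 12.0 = -36.1
d = sqrt(4083.21 + 1303.21) = sqrt(5386.42) = 73.3922

73.3922


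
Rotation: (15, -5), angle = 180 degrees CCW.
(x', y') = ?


cos(180) = -1, sin(180) = 0
x' = 15*(-1) + 5*0 = -15
y' = 15*0 - 5*(-1) = 5

(-15, 5)


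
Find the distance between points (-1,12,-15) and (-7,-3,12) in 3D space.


dx=-6, dy=-15, dz=27
d = sqrt(36+225+729) = sqrt(990) = 31.4643

31.4643


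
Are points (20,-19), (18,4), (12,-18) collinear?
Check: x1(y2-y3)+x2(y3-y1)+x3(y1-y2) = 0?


20*(4+ 18) + 18*(-18+ 19) + 12*(-19-4)
= 440 + 18 - 276 = 182

No, not collinear (determinant = 182)


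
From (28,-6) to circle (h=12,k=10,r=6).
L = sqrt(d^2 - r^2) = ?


d = sqrt((28-12)^2 + (-6-10)^2) = sqrt(256+256) = 22.6274
L = sqrt(512.0000 - 36) = sqrt(476.0000) = 21.8174

21.8174


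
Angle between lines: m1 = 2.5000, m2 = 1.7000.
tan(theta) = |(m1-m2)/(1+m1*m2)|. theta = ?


m1-m2 = 0.8
1+m1*m2 = 5.25
tan(theta) = |0.8/5.25| = 0.152381
theta = arctan(|0.8/5.25|) = 8.6641 degrees (acute angle)

8.6641 degrees


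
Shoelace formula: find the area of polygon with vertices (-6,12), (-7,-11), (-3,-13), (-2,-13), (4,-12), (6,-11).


sum(xi*y_{i+1}) = -6*(-11) - 7*(-13) - 3*(-13) - 2*(-12) + 4*(-11) + 6*12 = 248
sum(yi*x_{i+1}) = 12*(-7) - 11*(-3) - 13*(-2) - 13*4 - 12*6 - 11*(-6) = -83
Area = |248 + 83|/2 = 331/2 = 165.5000

165.5000 sq units


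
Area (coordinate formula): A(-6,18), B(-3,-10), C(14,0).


-6*(-10-0) = 60
-3*(0-18) = 54
14*(18+ 10) = 392
sum = 506
Area = |506|/2 = 253.0000

253.0000 sq units


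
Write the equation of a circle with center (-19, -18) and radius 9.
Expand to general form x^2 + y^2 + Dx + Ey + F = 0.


(x+ 19)^2 + (y+ 18)^2 = 9^2
D = -2h = 38, E = -2k = 36
F = h^2+k^2-r^2 = 361+324-81 = 604

x^2 + y^2 + 38x + 36y + 604 = 0


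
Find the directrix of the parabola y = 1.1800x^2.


a = 1.1800
1/(4a) = 0.2119
directrix: y = -0.2119 = -0.2119

y = -0.2119


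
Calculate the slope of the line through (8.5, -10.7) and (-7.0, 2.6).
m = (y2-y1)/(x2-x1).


dy = 2.6 + 10.7 = 13.3
dx = -7.0 - 8.5 = -15.5
m = 13.3/(-15.5) = -0.8581

m = -0.8581


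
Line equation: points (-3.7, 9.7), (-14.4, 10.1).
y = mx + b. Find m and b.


m = (0.4)/(-10.7) = -0.0374
b = y1 - m*x1 = 9.7 - (0.4*(-3.7))/(-10.7) = 9.7 - 0.1383 = 9.5617

y = -0.0374x + 9.5617


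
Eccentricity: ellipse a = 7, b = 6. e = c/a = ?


c = sqrt(49-36) = sqrt(13) = 3.6056
e = c/a = sqrt(13)/7 = 0.5151

e = 0.5151


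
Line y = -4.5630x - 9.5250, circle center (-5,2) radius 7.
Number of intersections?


Substitute y = -4.5630x - 9.5250: (x+ 5)^2 + (-4.5630x- 9.5250-2)^2 = 49
Expand to Ax^2 + Bx + C = 0, where b-k = -11.525
A = 1+m^2 = 21.820969
B = 2(m(b-k) - h) = 2(-4.5630*(-11.525) + 5) = 115.17715
C = h^2 + (b-k)^2 - r^2 = 25 + 132.825625 - 49 = 108.825625
disc = B^2-4AC = 13265.7759 - 9498.7224 = 3767.0535
disc > 0

2 intersection points


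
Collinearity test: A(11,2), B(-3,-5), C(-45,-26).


11*(-5+ 26) - 3*(-26-2) - 45*(2+ 5)
= 231 + 84 - 315 = 0

Yes, collinear (determinant = 0)


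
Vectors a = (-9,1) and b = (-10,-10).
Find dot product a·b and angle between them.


a·b = -9*(-10) + 1*(-10) = 90 - 10 = 80
|a| = sqrt(81+1) = 9.0554
|b| = sqrt(100+100) = 14.1421
cos(theta) = 80/(sqrt(82)*sqrt(200)) = 80/sqrt(16400) = 0.624695
theta = arccos(80/sqrt(16400)) = 51.3402 degrees

a·b = 80, theta = 51.3402 deg


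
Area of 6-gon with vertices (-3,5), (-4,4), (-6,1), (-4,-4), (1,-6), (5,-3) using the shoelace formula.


sum(xi*y_{i+1}) = -3*4 - 4*1 - 6*(-4) - 4*(-6) + 1*(-3) + 5*5 = 54
sum(yi*x_{i+1}) = 5*(-4) + 4*(-6) + 1*(-4) - 4*1 - 6*5 - 3*(-3) = -73
Area = |54 + 73|/2 = 127/2 = 63.5000

63.5000 sq units


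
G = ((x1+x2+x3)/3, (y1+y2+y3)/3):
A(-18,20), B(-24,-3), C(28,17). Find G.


Gx = (-18- 24+28)/3 = -14/3 = -4.6667
Gy = (20- 3+17)/3 = 34/3 = 11.3333

G = (-4.6667, 11.3333)


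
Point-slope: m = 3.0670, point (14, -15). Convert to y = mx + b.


y + 15 = 3.0670(x - 14)
y = 3.0670x - 15 - 3.0670*14
y = 3.0670x - 57.9380

y = 3.0670x - 57.9380


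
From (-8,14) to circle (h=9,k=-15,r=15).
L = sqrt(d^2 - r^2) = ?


d = sqrt((-8-9)^2 + (14+ 15)^2) = sqrt(289+841) = 33.6155
L = sqrt(1130.0000 - 225) = sqrt(905.0000) = 30.0832

30.0832


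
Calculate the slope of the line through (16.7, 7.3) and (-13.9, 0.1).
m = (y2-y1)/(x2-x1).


dy = 0.1 - 7.3 = -7.2
dx = -13.9 - 16.7 = -30.6
m = -7.2/(-30.6) = 0.2353

m = 0.2353


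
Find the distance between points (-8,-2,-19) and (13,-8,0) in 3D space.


dx=21, dy=-6, dz=19
d = sqrt(441+36+361) = sqrt(838) = 28.9482

28.9482


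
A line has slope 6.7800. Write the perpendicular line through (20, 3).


Perpendicular slope = -1/m1 = -1/6.7800 = -0.1475
b2 = y0 - m2*x0 = 3 + 20/6.7800 = 3 + 2.9499 = 5.9499

y = -0.1475x + 5.9499


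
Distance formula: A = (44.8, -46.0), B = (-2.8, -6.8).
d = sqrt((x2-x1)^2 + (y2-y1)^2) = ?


dx = -2.8 - 44.8 = -47.6
dy = -6.8 + 46.0 = 39.2
d = sqrt(2265.76 + 1536.64) = sqrt(3802.4) = 61.6636

61.6636


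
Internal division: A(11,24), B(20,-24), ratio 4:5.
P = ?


Px = (4*20 + 5*11)/9 = 135/9 = 15.0000
Py = (4*(-24) + 5*24)/9 = 24/9 = 2.6667

P = (15.0000, 2.6667)


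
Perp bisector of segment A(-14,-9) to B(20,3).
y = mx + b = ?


Midpoint = (3, -3)
Slope of AB = dy/dx = 12/34 = 0.3529
Perp slope = -dx/dy = -34/12 = -2.8333
b = My - (perp slope)*Mx = -3 + (34*3)/12 = -3 + 8.5000 = 5.5000

y = -2.8333x + 5.5000


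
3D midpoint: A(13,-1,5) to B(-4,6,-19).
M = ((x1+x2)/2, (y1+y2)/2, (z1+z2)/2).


Mx = (13- 4)/2 = 4.5000
My = (-1+6)/2 = 2.5000
Mz = (5- 19)/2 = -7.0000

M = (4.5000, 2.5000, -7.0000)


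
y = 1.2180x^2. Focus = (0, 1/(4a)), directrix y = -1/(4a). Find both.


a = 1.2180
1/(4a) = 0.2053
Focus = (0, 0.2053)
Directrix: y = -0.2053

Focus = (0, 0.2053), Directrix: y = -0.2053


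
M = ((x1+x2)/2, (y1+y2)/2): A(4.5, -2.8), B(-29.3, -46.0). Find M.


Mx = (4.5 - 29.3)/2 = -24.8/2 = -12.4000
My = (-2.8 - 46.0)/2 = -48.8/2 = -24.4000

(-12.4000, -24.4000)


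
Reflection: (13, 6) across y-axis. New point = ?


Reflection rule for y-axis: (-x, y)
(13, 6) -> (-13, 6)

(-13, 6)


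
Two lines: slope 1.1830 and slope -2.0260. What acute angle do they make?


m1-m2 = 3.209
1+m1*m2 = -1.396758
tan(theta) = |3.209/(-1.396758)| = 2.297463
theta = arctan(|3.209/(-1.396758)|) = 66.4783 degrees (acute angle)

66.4783 degrees


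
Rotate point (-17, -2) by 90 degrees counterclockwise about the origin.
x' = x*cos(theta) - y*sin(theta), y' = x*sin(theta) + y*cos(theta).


cos(90) = 0, sin(90) = 1
x' = -17*0 + 2*1 = 2
y' = -17*1 - 2*0 = -17

(2, -17)


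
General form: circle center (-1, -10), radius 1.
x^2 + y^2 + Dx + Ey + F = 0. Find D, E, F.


(x+ 1)^2 + (y+ 10)^2 = 1^2
D = -2h = 2, E = -2k = 20
F = h^2+k^2-r^2 = 1+100-1 = 100

D = 2, E = 20, F = 100


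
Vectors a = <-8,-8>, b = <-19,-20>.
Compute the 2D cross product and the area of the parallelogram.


cross = -8*(-20) + 8*(-19) = 160 - 152 = 8
Parallelogram area = |8| = 8

cross = 8, parallelogram area = 8


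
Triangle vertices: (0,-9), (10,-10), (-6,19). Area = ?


0*(-10-19) = 0
10*(19+ 9) = 280
-6*(-9+ 10) = -6
sum = 274
Area = |274|/2 = 137.0000

137.0000 sq units


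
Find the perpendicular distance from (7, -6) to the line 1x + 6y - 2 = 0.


|1*7 + 6*(-6) - 2| = |-31| = 31
sqrt(1 + 36) = sqrt(37) = 6.0828
d = 31/sqrt(37) = 5.0964

5.0964


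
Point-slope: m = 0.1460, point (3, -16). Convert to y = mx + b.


y + 16 = 0.1460(x - 3)
y = 0.1460x - 16 - 0.1460*3
y = 0.1460x - 16.4380

y = 0.1460x - 16.4380


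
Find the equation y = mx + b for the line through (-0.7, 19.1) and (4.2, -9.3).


m = (-28.4)/(4.9) = -5.7959
b = y1 - m*x1 = 19.1 - (-28.4*(-0.7))/(4.9) = 19.1 - 4.0571 = 15.0429

y = -5.7959x + 15.0429


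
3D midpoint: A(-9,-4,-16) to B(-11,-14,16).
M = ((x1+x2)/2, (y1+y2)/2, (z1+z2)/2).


Mx = (-9- 11)/2 = -10.0000
My = (-4- 14)/2 = -9.0000
Mz = (-16+16)/2 = 0

M = (-10.0000, -9.0000, 0)


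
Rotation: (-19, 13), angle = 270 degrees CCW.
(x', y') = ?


cos(270) = 0, sin(270) = -1
x' = -19*0 - 13*(-1) = 13
y' = -19*(-1) + 13*0 = 19

(13, 19)


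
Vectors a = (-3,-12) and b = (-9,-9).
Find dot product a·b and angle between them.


a·b = -3*(-9) - 12*(-9) = 27 + 108 = 135
|a| = sqrt(9+144) = 12.3693
|b| = sqrt(81+81) = 12.7279
cos(theta) = 135/(sqrt(153)*sqrt(162)) = 135/sqrt(24786) = 0.857493
theta = arccos(135/sqrt(24786)) = 30.9638 degrees

a·b = 135, theta = 30.9638 deg


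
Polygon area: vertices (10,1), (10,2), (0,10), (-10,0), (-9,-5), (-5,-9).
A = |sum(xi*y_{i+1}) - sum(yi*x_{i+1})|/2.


sum(xi*y_{i+1}) = 10*2 + 10*10 + 0*0 - 10*(-5) - 9*(-9) - 5*1 = 246
sum(yi*x_{i+1}) = 1*10 + 2*0 + 10*(-10) + 0*(-9) - 5*(-5) - 9*10 = -155
Area = |246 + 155|/2 = 401/2 = 200.5000

200.5000 sq units


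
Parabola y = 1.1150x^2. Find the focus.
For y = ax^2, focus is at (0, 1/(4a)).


a = 1.1150
4a = 4.4600
focus = (0, 1/4.4600) = (0, 0.2242)

Focus = (0, 0.2242)


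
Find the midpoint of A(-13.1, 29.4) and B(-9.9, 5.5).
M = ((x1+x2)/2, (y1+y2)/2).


Mx = (-13.1 - 9.9)/2 = -23.0/2 = -11.5000
My = (29.4 + 5.5)/2 = 34.9/2 = 17.4500

(-11.5000, 17.4500)


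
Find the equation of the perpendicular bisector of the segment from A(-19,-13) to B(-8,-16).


Midpoint = (-13.5, -14.5)
Slope of AB = dy/dx = -3/11 = -0.2727
Perp slope = -dx/dy = 11/3 = 3.6667
b = My - (perp slope)*Mx = -14.5 + (11*(-13.5))/(-3) = -14.5 + 49.5000 = 35.0000

y = 3.6667x + 35.0000


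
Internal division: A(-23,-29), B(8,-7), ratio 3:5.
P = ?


Px = (3*8 + 5*(-23))/8 = -91/8 = -11.3750
Py = (3*(-7) + 5*(-29))/8 = -166/8 = -20.7500

P = (-11.3750, -20.7500)


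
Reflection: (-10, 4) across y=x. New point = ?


Reflection rule for y=x: (y, x)
(-10, 4) -> (4, -10)

(4, -10)


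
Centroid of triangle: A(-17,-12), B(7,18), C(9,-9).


Gx = (-17+7+9)/3 = -1/3 = -0.3333
Gy = (-12+18- 9)/3 = -3/3 = -1.0000

G = (-0.3333, -1.0000)


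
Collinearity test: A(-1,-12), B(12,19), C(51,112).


-1*(19-112) + 12*(112+ 12) + 51*(-12-19)
= 93 + 1488 - 1581 = 0

Yes, collinear (determinant = 0)


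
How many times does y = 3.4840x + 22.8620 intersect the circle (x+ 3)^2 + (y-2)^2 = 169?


Substitute y = 3.4840x + 22.8620: (x+ 3)^2 + (3.4840x+22.8620-2)^2 = 169
Expand to Ax^2 + Bx + C = 0, where b-k = 20.862
A = 1+m^2 = 13.138256
B = 2(m(b-k) - h) = 2(3.4840*20.862 + 3) = 151.366416
C = h^2 + (b-k)^2 - r^2 = 9 + 435.223044 - 169 = 275.223044
disc = B^2-4AC = 22911.7919 - 14463.8032 = 8447.9887
disc > 0

2 intersection points


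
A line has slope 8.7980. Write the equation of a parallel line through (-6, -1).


Parallel lines have equal slopes.
m2 = 8.7980
b2 = -1 - 8.7980*(-6) = 51.7880

y = 8.7980x + 51.7880


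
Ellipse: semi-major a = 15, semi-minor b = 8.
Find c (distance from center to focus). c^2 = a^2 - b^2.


c^2 = 15^2 - 8^2 = 225 - 64 = 161
c = sqrt(161) = 12.6886

c = 12.6886


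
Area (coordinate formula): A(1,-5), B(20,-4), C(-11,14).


1*(-4-14) = -18
20*(14+ 5) = 380
-11*(-5+ 4) = 11
sum = 373
Area = |373|/2 = 186.5000

186.5000 sq units


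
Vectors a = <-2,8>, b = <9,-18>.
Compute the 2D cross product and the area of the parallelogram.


cross = -2*(-18) - 8*9 = 36 - 72 = -36
Parallelogram area = |-36| = 36

cross = -36, parallelogram area = 36


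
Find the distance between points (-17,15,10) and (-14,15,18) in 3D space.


dx=3, dy=0, dz=8
d = sqrt(9+0+64) = sqrt(73) = 8.5440

8.5440


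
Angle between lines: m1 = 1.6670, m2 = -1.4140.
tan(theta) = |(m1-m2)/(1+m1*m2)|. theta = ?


m1-m2 = 3.081
1+m1*m2 = -1.357138
tan(theta) = |3.081/(-1.357138)| = 2.270219
theta = arctan(|3.081/(-1.357138)|) = 66.2272 degrees (acute angle)

66.2272 degrees


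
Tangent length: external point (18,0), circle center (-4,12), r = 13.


d = sqrt((18+ 4)^2 + (0-12)^2) = sqrt(484+144) = 25.0599
L = sqrt(628.0000 - 169) = sqrt(459.0000) = 21.4243

21.4243


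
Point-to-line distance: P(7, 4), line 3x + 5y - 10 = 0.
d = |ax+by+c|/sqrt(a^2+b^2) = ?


|3*7 + 5*4 - 10| = |31| = 31
sqrt(9 + 25) = sqrt(34) = 5.8310
d = 31/sqrt(34) = 5.3165

5.3165


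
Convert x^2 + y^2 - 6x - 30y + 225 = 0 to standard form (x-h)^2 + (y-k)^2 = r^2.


h = -D/2 = 6/2 = 3
k = -E/2 = 30/2 = 15
r^2 = h^2 + k^2 - F = 9 + 225 - 225 = 9
r = 3

Center (3, 15), radius = 3


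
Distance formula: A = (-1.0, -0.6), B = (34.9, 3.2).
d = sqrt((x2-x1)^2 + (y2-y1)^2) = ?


dx = 34.9 + 1.0 = 35.9
dy = 3.2 + 0.6 = 3.8
d = sqrt(1288.81 + 14.44) = sqrt(1303.25) = 36.1006

36.1006


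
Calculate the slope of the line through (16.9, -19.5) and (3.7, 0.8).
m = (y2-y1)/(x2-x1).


dy = 0.8 + 19.5 = 20.3
dx = 3.7 - 16.9 = -13.2
m = 20.3/(-13.2) = -1.5379

m = -1.5379


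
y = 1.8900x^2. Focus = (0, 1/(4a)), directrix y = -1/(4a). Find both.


a = 1.8900
1/(4a) = 0.1323
Focus = (0, 0.1323)
Directrix: y = -0.1323

Focus = (0, 0.1323), Directrix: y = -0.1323


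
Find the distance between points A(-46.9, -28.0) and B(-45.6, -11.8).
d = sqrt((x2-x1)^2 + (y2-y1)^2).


dx = -45.6 + 46.9 = 1.3
dy = -11.8 + 28.0 = 16.2
d = sqrt(1.69 + 262.44) = sqrt(264.13) = 16.2521

16.2521


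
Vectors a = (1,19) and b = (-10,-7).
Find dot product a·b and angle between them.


a·b = 1*(-10) + 19*(-7) = -10 - 133 = -143
|a| = sqrt(1+361) = 19.0263
|b| = sqrt(100+49) = 12.2066
cos(theta) = -143/(sqrt(362)*sqrt(149)) = -143/sqrt(53938) = -0.615728
theta = arccos(-143/sqrt(53938)) = 128.0048 degrees

a·b = -143, theta = 128.0048 deg


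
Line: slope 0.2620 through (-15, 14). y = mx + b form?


y - 14 = 0.2620(x + 15)
y = 0.2620x + 14 - 0.2620*(-15)
y = 0.2620x + 17.9300

y = 0.2620x + 17.9300


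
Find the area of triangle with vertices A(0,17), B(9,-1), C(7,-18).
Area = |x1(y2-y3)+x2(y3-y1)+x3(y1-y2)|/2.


0*(-1+ 18) = 0
9*(-18-17) = -315
7*(17+ 1) = 126
sum = -189
Area = |-189|/2 = 94.5000

94.5000 sq units


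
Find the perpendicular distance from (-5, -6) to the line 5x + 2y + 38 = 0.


|5*(-5) + 2*(-6) + 38| = |1| = 1
sqrt(25 + 4) = sqrt(29) = 5.3852
d = 1/sqrt(29) = 0.1857

0.1857


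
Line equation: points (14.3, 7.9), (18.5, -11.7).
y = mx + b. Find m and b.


m = (-19.6)/(4.2) = -4.6667
b = y1 - m*x1 = 7.9 - (-19.6*14.3)/(4.2) = 7.9 + 66.7333 = 74.6333

y = -4.6667x + 74.6333


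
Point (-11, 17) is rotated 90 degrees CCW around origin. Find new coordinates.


cos(90) = 0, sin(90) = 1
x' = -11*0 - 17*1 = -17
y' = -11*1 + 17*0 = -11

(-17, -11)


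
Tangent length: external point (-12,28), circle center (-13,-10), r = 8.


d = sqrt((-12+ 13)^2 + (28+ 10)^2) = sqrt(1+1444) = 38.0132
L = sqrt(1445.0000 - 64) = sqrt(1381.0000) = 37.1618

37.1618


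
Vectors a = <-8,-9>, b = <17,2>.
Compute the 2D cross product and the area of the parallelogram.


cross = -8*2 + 9*17 = -16 + 153 = 137
Parallelogram area = |137| = 137

cross = 137, parallelogram area = 137


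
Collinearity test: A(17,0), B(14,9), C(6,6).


17*(9-6) + 14*(6-0) + 6*(0-9)
= 51 + 84 - 54 = 81

No, not collinear (determinant = 81)


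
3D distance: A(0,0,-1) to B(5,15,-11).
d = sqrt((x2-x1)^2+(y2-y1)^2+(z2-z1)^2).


dx=5, dy=15, dz=-10
d = sqrt(25+225+100) = sqrt(350) = 18.7083

18.7083


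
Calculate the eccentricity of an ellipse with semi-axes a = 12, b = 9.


c = sqrt(144-81) = sqrt(63) = 7.9373
e = c/a = sqrt(63)/12 = 0.6614

e = 0.6614


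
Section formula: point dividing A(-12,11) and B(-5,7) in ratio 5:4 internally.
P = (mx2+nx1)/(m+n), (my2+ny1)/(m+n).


Px = (5*(-5) + 4*(-12))/9 = -73/9 = -8.1111
Py = (5*7 + 4*11)/9 = 79/9 = 8.7778

P = (-8.1111, 8.7778)


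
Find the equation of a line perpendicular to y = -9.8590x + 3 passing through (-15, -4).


Perpendicular slope = -1/m1 = -1/(-9.8590) = 0.1014
b2 = y0 - m2*x0 = -4 - 15/(-9.8590) = -4 + 1.5215 = -2.4785

y = 0.1014x - 2.4785


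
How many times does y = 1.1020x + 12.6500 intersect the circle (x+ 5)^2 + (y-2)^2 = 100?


Substitute y = 1.1020x + 12.6500: (x+ 5)^2 + (1.1020x+12.6500-2)^2 = 100
Expand to Ax^2 + Bx + C = 0, where b-k = 10.65
A = 1+m^2 = 2.214404
B = 2(m(b-k) - h) = 2(1.1020*10.65 + 5) = 33.4726
C = h^2 + (b-k)^2 - r^2 = 25 + 113.4225 - 100 = 38.4225
disc = B^2-4AC = 1120.4150 - 340.3318 = 780.0832
disc > 0

2 intersection points


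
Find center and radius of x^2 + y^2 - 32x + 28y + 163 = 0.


h = -D/2 = 32/2 = 16
k = -E/2 = -28/2 = -14
r^2 = h^2 + k^2 - F = 256 + 196 - 163 = 289
r = 17

Center (16, -14), radius = 17


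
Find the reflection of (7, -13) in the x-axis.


Reflection rule for x-axis: (x, -y)
(7, -13) -> (7, 13)

(7, 13)


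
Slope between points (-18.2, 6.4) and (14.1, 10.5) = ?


dy = 10.5 - 6.4 = 4.1
dx = 14.1 + 18.2 = 32.3
m = 4.1/32.3 = 0.1269

m = 0.1269


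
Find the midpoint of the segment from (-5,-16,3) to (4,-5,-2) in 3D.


Mx = (-5+4)/2 = -0.5000
My = (-16- 5)/2 = -10.5000
Mz = (3- 2)/2 = 0.5000

M = (-0.5000, -10.5000, 0.5000)


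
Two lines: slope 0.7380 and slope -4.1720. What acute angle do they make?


m1-m2 = 4.91
1+m1*m2 = -2.078936
tan(theta) = |4.91/(-2.078936)| = 2.361785
theta = arctan(|4.91/(-2.078936)|) = 67.0518 degrees (acute angle)

67.0518 degrees


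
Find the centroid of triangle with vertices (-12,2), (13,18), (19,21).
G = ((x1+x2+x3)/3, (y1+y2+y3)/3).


Gx = (-12+13+19)/3 = 20/3 = 6.6667
Gy = (2+18+21)/3 = 41/3 = 13.6667

G = (6.6667, 13.6667)


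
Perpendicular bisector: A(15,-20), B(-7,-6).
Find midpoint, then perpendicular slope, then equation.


Midpoint = (4, -13)
Slope of AB = dy/dx = 14/(-22) = -0.6364
Perp slope = -dx/dy = 22/14 = 1.5714
b = My - (perp slope)*Mx = -13 + (-22*4)/14 = -13 - 6.2857 = -19.2857

y = 1.5714x - 19.2857


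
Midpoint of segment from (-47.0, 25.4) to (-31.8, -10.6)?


Mx = (-47.0 - 31.8)/2 = -78.8/2 = -39.4000
My = (25.4 - 10.6)/2 = 14.8/2 = 7.4000

(-39.4000, 7.4000)


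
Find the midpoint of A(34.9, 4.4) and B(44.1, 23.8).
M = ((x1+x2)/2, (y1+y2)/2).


Mx = (34.9 + 44.1)/2 = 79.0/2 = 39.5000
My = (4.4 + 23.8)/2 = 28.2/2 = 14.1000

(39.5000, 14.1000)


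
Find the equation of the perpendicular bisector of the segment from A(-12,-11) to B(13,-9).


Midpoint = (0.5, -10)
Slope of AB = dy/dx = 2/25 = 0.0800
Perp slope = -dx/dy = -25/2 = -12.5000
b = My - (perp slope)*Mx = -10 + (25*0.5)/2 = -10 + 6.2500 = -3.7500

y = -12.5000x - 3.7500


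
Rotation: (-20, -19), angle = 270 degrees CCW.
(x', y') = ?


cos(270) = 0, sin(270) = -1
x' = -20*0 + 19*(-1) = -19
y' = -20*(-1) - 19*0 = 20

(-19, 20)


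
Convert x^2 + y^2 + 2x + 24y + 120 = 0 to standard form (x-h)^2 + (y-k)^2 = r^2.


h = -D/2 = -2/2 = -1
k = -E/2 = -24/2 = -12
r^2 = h^2 + k^2 - F = 1 + 144 - 120 = 25
r = 5

Center (-1, -12), radius = 5


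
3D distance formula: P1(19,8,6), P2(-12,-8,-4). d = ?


dx=-31, dy=-16, dz=-10
d = sqrt(961+256+100) = sqrt(1317) = 36.2905

36.2905


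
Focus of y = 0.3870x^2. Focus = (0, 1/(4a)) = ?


a = 0.3870
4a = 1.5480
focus = (0, 1/1.5480) = (0, 0.6460)

Focus = (0, 0.6460)


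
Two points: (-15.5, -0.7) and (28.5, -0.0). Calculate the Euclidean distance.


dx = 28.5 + 15.5 = 44.0
dy = -0.0 + 0.7 = 0.7
d = sqrt(1936.0 + 0.49) = sqrt(1936.49) = 44.0056

44.0056


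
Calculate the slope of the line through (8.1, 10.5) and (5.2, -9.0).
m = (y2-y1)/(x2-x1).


dy = -9.0 - 10.5 = -19.5
dx = 5.2 - 8.1 = -2.9
m = -19.5/(-2.9) = 6.7241

m = 6.7241


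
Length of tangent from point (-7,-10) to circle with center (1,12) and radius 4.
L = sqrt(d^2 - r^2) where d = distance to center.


d = sqrt((-7-1)^2 + (-10-12)^2) = sqrt(64+484) = 23.4094
L = sqrt(548.0000 - 16) = sqrt(532.0000) = 23.0651

23.0651


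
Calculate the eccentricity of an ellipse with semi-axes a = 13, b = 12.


c = sqrt(169-144) = sqrt(25) = 5.0000
e = c/a = 5/13 = 0.3846

e = 0.3846


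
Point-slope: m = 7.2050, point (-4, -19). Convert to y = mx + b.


y + 19 = 7.2050(x + 4)
y = 7.2050x - 19 - 7.2050*(-4)
y = 7.2050x + 9.8200

y = 7.2050x + 9.8200


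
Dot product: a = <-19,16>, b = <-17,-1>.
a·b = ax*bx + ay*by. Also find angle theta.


a·b = -19*(-17) + 16*(-1) = 323 - 16 = 307
|a| = sqrt(361+256) = 24.8395
|b| = sqrt(289+1) = 17.0294
cos(theta) = 307/(sqrt(617)*sqrt(290)) = 307/sqrt(178930) = 0.725766
theta = arccos(307/sqrt(178930)) = 43.4674 degrees

a·b = 307, theta = 43.4674 deg


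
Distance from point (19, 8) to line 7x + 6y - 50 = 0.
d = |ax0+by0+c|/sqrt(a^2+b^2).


|7*19 + 6*8 - 50| = |131| = 131
sqrt(49 + 36) = sqrt(85) = 9.2195
d = 131/sqrt(85) = 14.2089

14.2089


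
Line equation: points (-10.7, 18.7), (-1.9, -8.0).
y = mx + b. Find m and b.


m = (-26.7)/(8.8) = -3.0341
b = y1 - m*x1 = 18.7 - (-26.7*(-10.7))/(8.8) = 18.7 - 32.4648 = -13.7648

y = -3.0341x - 13.7648


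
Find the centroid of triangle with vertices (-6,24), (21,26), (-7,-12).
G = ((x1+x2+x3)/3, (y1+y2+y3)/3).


Gx = (-6+21- 7)/3 = 8/3 = 2.6667
Gy = (24+26- 12)/3 = 38/3 = 12.6667

G = (2.6667, 12.6667)


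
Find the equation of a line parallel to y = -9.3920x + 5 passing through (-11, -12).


Parallel lines have equal slopes.
m2 = -9.3920
b2 = -12 + 9.3920*(-11) = -115.3120

y = -9.3920x - 115.3120


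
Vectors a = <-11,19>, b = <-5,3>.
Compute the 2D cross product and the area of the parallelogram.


cross = -11*3 - 19*(-5) = -33 + 95 = 62
Parallelogram area = |62| = 62

cross = 62, parallelogram area = 62


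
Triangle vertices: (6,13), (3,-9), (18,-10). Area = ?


6*(-9+ 10) = 6
3*(-10-13) = -69
18*(13+ 9) = 396
sum = 333
Area = |333|/2 = 166.5000

166.5000 sq units


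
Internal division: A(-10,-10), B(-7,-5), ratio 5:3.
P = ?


Px = (5*(-7) + 3*(-10))/8 = -65/8 = -8.1250
Py = (5*(-5) + 3*(-10))/8 = -55/8 = -6.8750

P = (-8.1250, -6.8750)


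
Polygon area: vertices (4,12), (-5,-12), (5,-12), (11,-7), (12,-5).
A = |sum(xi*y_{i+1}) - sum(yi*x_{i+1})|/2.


sum(xi*y_{i+1}) = 4*(-12) - 5*(-12) + 5*(-7) + 11*(-5) + 12*12 = 66
sum(yi*x_{i+1}) = 12*(-5) - 12*5 - 12*11 - 7*12 - 5*4 = -356
Area = |66 + 356|/2 = 422/2 = 211.0000

211.0000 sq units


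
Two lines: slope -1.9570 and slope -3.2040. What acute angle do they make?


m1-m2 = 1.247
1+m1*m2 = 7.270228
tan(theta) = |1.247/7.270228| = 0.171521
theta = arctan(|1.247/7.270228|) = 9.7327 degrees (acute angle)

9.7327 degrees


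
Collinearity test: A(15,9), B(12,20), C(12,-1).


15*(20+ 1) + 12*(-1-9) + 12*(9-20)
= 315 - 120 - 132 = 63

No, not collinear (determinant = 63)


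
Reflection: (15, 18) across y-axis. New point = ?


Reflection rule for y-axis: (-x, y)
(15, 18) -> (-15, 18)

(-15, 18)


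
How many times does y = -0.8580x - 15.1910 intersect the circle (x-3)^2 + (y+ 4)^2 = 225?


Substitute y = -0.8580x - 15.1910: (x-3)^2 + (-0.8580x- 15.1910+ 4)^2 = 225
Expand to Ax^2 + Bx + C = 0, where b-k = -11.191
A = 1+m^2 = 1.736164
B = 2(m(b-k) - h) = 2(-0.8580*(-11.191) - 3) = 13.203756
C = h^2 + (b-k)^2 - r^2 = 9 + 125.238481 - 225 = -90.761519
disc = B^2-4AC = 174.3392 + 630.3075 = 804.6467
disc > 0

2 intersection points


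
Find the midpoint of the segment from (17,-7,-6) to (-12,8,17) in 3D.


Mx = (17- 12)/2 = 2.5000
My = (-7+8)/2 = 0.5000
Mz = (-6+17)/2 = 5.5000

M = (2.5000, 0.5000, 5.5000)


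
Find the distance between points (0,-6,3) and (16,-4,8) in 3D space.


dx=16, dy=2, dz=5
d = sqrt(256+4+25) = sqrt(285) = 16.8819

16.8819


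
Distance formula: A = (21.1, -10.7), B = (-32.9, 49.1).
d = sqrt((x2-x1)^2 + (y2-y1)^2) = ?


dx = -32.9 - 21.1 = -54.0
dy = 49.1 + 10.7 = 59.8
d = sqrt(2916.0 + 3576.04) = sqrt(6492.04) = 80.5732

80.5732


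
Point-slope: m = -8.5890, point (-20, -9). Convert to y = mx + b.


y + 9 = -8.5890(x + 20)
y = -8.5890x - 9 + 8.5890*(-20)
y = -8.5890x - 180.7800

y = -8.5890x - 180.7800


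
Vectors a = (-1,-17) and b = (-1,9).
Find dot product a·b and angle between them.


a·b = -1*(-1) - 17*9 = 1 - 153 = -152
|a| = sqrt(1+289) = 17.0294
|b| = sqrt(1+81) = 9.0554
cos(theta) = -152/(sqrt(290)*sqrt(82)) = -152/sqrt(23780) = -0.985684
theta = arccos(-152/sqrt(23780)) = 170.2933 degrees

a·b = -152, theta = 170.2933 deg


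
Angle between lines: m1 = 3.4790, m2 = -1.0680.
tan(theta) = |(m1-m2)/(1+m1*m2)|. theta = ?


m1-m2 = 4.547
1+m1*m2 = -2.715572
tan(theta) = |4.547/(-2.715572)| = 1.674417
theta = arctan(|4.547/(-2.715572)|) = 59.1534 degrees (acute angle)

59.1534 degrees


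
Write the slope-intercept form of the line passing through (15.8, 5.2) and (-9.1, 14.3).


m = (9.1)/(-24.9) = -0.3655
b = y1 - m*x1 = 5.2 - (9.1*15.8)/(-24.9) = 5.2 + 5.7743 = 10.9743

y = -0.3655x + 10.9743


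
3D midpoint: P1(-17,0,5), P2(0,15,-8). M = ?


Mx = (-17+0)/2 = -8.5000
My = (0+15)/2 = 7.5000
Mz = (5- 8)/2 = -1.5000

M = (-8.5000, 7.5000, -1.5000)


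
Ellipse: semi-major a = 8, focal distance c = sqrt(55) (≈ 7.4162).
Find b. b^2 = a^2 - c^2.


b^2 = 8^2 - (sqrt(55))^2 = 64 - 55 = 9
b = sqrt(9) = 3

b = 3


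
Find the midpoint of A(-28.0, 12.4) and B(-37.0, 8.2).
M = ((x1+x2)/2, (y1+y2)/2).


Mx = (-28.0 - 37.0)/2 = -65.0/2 = -32.5000
My = (12.4 + 8.2)/2 = 20.6/2 = 10.3000

(-32.5000, 10.3000)


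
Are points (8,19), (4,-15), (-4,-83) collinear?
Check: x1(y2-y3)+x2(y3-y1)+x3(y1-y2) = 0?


8*(-15+ 83) + 4*(-83-19) - 4*(19+ 15)
= 544 - 408 - 136 = 0

Yes, collinear (determinant = 0)


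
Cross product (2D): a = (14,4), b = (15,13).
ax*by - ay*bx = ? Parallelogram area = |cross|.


cross = 14*13 - 4*15 = 182 - 60 = 122
Parallelogram area = |122| = 122

cross = 122, parallelogram area = 122


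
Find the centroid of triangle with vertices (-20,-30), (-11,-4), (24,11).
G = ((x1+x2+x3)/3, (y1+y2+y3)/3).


Gx = (-20- 11+24)/3 = -7/3 = -2.3333
Gy = (-30- 4+11)/3 = -23/3 = -7.6667

G = (-2.3333, -7.6667)


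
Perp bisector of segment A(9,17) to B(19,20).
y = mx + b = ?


Midpoint = (14, 18.5)
Slope of AB = dy/dx = 3/10 = 0.3000
Perp slope = -dx/dy = -10/3 = -3.3333
b = My - (perp slope)*Mx = 18.5 + (10*14)/3 = 18.5 + 46.6667 = 65.1667

y = -3.3333x + 65.1667


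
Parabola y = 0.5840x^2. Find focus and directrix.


a = 0.5840
1/(4a) = 0.4281
Focus = (0, 0.4281)
Directrix: y = -0.4281

Focus = (0, 0.4281), Directrix: y = -0.4281


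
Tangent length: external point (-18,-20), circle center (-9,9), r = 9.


d = sqrt((-18+ 9)^2 + (-20-9)^2) = sqrt(81+841) = 30.3645
L = sqrt(922.0000 - 81) = sqrt(841.0000) = 29.0000

29.0000


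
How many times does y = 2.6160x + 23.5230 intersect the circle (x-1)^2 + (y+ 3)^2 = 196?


Substitute y = 2.6160x + 23.5230: (x-1)^2 + (2.6160x+23.5230+ 3)^2 = 196
Expand to Ax^2 + Bx + C = 0, where b-k = 26.523
A = 1+m^2 = 7.843456
B = 2(m(b-k) - h) = 2(2.6160*26.523 - 1) = 136.768336
C = h^2 + (b-k)^2 - r^2 = 1 + 703.469529 - 196 = 508.469529
disc = B^2-4AC = 18705.5777 - 15952.6335 = 2752.9442
disc > 0

2 intersection points


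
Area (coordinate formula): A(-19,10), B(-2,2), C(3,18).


-19*(2-18) = 304
-2*(18-10) = -16
3*(10-2) = 24
sum = 312
Area = |312|/2 = 156.0000

156.0000 sq units


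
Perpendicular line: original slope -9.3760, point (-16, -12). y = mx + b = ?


Perpendicular slope = -1/m1 = -1/(-9.3760) = 0.1067
b2 = y0 - m2*x0 = -12 - 16/(-9.3760) = -12 + 1.7065 = -10.2935

y = 0.1067x - 10.2935


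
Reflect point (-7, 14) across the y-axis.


Reflection rule for y-axis: (-x, y)
(-7, 14) -> (7, 14)

(7, 14)


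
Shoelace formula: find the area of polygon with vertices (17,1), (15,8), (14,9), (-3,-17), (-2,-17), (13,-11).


sum(xi*y_{i+1}) = 17*8 + 15*9 + 14*(-17) - 3*(-17) - 2*(-11) + 13*1 = 119
sum(yi*x_{i+1}) = 1*15 + 8*14 + 9*(-3) - 17*(-2) - 17*13 - 11*17 = -274
Area = |119 + 274|/2 = 393/2 = 196.5000

196.5000 sq units


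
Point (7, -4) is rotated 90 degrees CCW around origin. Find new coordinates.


cos(90) = 0, sin(90) = 1
x' = 7*0 + 4*1 = 4
y' = 7*1 - 4*0 = 7

(4, 7)


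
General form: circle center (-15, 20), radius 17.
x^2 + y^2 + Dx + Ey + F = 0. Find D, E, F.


(x+ 15)^2 + (y-20)^2 = 17^2
D = -2h = 30, E = -2k = -40
F = h^2+k^2-r^2 = 225+400-289 = 336

D = 30, E = -40, F = 336


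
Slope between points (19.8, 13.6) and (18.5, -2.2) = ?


dy = -2.2 - 13.6 = -15.8
dx = 18.5 - 19.8 = -1.3
m = -15.8/(-1.3) = 12.1538

m = 12.1538


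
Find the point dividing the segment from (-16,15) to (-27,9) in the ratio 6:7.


Px = (6*(-27) + 7*(-16))/13 = -274/13 = -21.0769
Py = (6*9 + 7*15)/13 = 159/13 = 12.2308

P = (-21.0769, 12.2308)


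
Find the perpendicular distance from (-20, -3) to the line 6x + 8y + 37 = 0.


|6*(-20) + 8*(-3) + 37| = |-107| = 107
sqrt(36 + 64) = sqrt(100) = 10.0000
d = 107/sqrt(100) = 10.7000

10.7000


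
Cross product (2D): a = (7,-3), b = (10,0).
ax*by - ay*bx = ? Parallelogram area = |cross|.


cross = 7*0 + 3*10 = 0 + 30 = 30
Parallelogram area = |30| = 30

cross = 30, parallelogram area = 30


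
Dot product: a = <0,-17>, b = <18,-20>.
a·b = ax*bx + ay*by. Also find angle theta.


a·b = 0*18 - 17*(-20) = 0 + 340 = 340
|a| = sqrt(0+289) = 17.0000
|b| = sqrt(324+400) = 26.9072
cos(theta) = 340/(sqrt(289)*sqrt(724)) = 340/sqrt(209236) = 0.743294
theta = arccos(340/sqrt(209236)) = 41.9872 degrees

a·b = 340, theta = 41.9872 deg


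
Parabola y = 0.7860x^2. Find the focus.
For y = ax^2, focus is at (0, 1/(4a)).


a = 0.7860
4a = 3.1440
focus = (0, 1/3.1440) = (0, 0.3181)

Focus = (0, 0.3181)


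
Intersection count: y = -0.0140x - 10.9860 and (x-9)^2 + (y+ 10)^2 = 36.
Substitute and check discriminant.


Substitute y = -0.0140x - 10.9860: (x-9)^2 + (-0.0140x- 10.9860+ 10)^2 = 36
Expand to Ax^2 + Bx + C = 0, where b-k = -0.986
A = 1+m^2 = 1.000196
B = 2(m(b-k) - h) = 2(-0.0140*(-0.986) - 9) = -17.972392
C = h^2 + (b-k)^2 - r^2 = 81 + 0.972196 - 36 = 45.972196
disc = B^2-4AC = 323.0069 - 183.9248 = 139.0821
disc > 0

2 intersection points


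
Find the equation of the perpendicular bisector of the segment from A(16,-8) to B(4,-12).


Midpoint = (10, -10)
Slope of AB = dy/dx = -4/(-12) = 0.3333
Perp slope = -dx/dy = -12/4 = -3.0000
b = My - (perp slope)*Mx = -10 + (-12*10)/(-4) = -10 + 30.0000 = 20.0000

y = -3.0000x + 20.0000


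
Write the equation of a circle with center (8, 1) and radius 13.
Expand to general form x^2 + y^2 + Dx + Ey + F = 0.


(x-8)^2 + (y-1)^2 = 13^2
D = -2h = -16, E = -2k = -2
F = h^2+k^2-r^2 = 64+1-169 = -104

x^2 + y^2 - 16x - 2y - 104 = 0


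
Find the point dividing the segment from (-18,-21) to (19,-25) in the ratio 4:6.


Px = (4*19 + 6*(-18))/10 = -32/10 = -3.2000
Py = (4*(-25) + 6*(-21))/10 = -226/10 = -22.6000

P = (-3.2000, -22.6000)


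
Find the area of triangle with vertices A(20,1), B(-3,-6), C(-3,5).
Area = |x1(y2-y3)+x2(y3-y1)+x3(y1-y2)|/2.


20*(-6-5) = -220
-3*(5-1) = -12
-3*(1+ 6) = -21
sum = -253
Area = |-253|/2 = 126.5000

126.5000 sq units


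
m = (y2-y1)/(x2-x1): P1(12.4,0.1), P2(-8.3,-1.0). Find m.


dy = -1.0 - 0.1 = -1.1
dx = -8.3 - 12.4 = -20.7
m = -1.1/(-20.7) = 0.0531

m = 0.0531


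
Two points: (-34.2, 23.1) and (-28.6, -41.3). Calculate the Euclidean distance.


dx = -28.6 + 34.2 = 5.6
dy = -41.3 - 23.1 = -64.4
d = sqrt(31.36 + 4147.36) = sqrt(4178.72) = 64.6430

64.6430


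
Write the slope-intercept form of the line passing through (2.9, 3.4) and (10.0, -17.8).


m = (-21.2)/(7.1) = -2.9859
b = y1 - m*x1 = 3.4 - (-21.2*2.9)/(7.1) = 3.4 + 8.6592 = 12.0592

y = -2.9859x + 12.0592


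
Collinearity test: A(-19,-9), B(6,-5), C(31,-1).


-19*(-5+ 1) + 6*(-1+ 9) + 31*(-9+ 5)
= 76 + 48 - 124 = 0

Yes, collinear (determinant = 0)


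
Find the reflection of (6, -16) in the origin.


Reflection rule for origin: (-x, -y)
(6, -16) -> (-6, 16)

(-6, 16)


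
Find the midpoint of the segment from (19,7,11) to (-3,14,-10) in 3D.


Mx = (19- 3)/2 = 8.0000
My = (7+14)/2 = 10.5000
Mz = (11- 10)/2 = 0.5000

M = (8.0000, 10.5000, 0.5000)


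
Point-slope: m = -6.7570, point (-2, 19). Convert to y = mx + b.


y - 19 = -6.7570(x + 2)
y = -6.7570x + 19 + 6.7570*(-2)
y = -6.7570x + 5.4860

y = -6.7570x + 5.4860


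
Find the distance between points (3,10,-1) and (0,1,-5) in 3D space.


dx=-3, dy=-9, dz=-4
d = sqrt(9+81+16) = sqrt(106) = 10.2956

10.2956


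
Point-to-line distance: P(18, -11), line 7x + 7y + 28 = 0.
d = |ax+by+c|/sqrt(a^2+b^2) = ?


|7*18 + 7*(-11) + 28| = |77| = 77
sqrt(49 + 49) = sqrt(98) = 9.8995
d = 77/sqrt(98) = 7.7782

7.7782


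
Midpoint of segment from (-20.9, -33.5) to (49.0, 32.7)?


Mx = (-20.9 + 49.0)/2 = 28.1/2 = 14.0500
My = (-33.5 + 32.7)/2 = -0.8/2 = -0.4000

(14.0500, -0.4000)


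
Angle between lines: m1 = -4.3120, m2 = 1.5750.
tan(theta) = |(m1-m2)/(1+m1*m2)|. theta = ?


m1-m2 = -5.887
1+m1*m2 = -5.7914
tan(theta) = |-5.887/(-5.7914)| = 1.016507
theta = arctan(|-5.887/(-5.7914)|) = 45.4690 degrees (acute angle)

45.4690 degrees


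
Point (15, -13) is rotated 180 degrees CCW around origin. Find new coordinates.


cos(180) = -1, sin(180) = 0
x' = 15*(-1) + 13*0 = -15
y' = 15*0 - 13*(-1) = 13

(-15, 13)


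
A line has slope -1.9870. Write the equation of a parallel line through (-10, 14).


Parallel lines have equal slopes.
m2 = -1.9870
b2 = 14 + 1.9870*(-10) = -5.8700

y = -1.9870x - 5.8700
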